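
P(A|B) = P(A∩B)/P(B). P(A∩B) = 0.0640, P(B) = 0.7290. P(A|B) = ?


P(A|B) = 0.0640/0.7290 = 0.0878

P(A|B) = 0.0878


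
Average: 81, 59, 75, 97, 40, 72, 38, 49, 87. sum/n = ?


Sum = 81 + 59 + 75 + 97 + 40 + 72 + 38 + 49 + 87 = 598
n = 9
Mean = 598/9 = 66.4444

Mean = 66.4444


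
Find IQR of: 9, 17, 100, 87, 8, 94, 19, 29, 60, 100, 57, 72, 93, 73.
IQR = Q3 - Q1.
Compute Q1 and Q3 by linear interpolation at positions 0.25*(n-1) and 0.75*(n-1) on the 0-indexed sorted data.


Sorted: 8, 9, 17, 19, 29, 57, 60, 72, 73, 87, 93, 94, 100, 100
Q1 (25th %ile) = 21.5000
Q3 (75th %ile) = 91.5000
IQR = 91.5000 - 21.5000 = 70.0000

IQR = 70.0000


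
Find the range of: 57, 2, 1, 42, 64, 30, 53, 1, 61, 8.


Max = 64, Min = 1
Range = 64 - 1 = 63

Range = 63


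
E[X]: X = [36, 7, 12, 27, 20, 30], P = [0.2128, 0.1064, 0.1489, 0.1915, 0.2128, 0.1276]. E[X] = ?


E[X] = 36*0.2128 + 7*0.1064 + 12*0.1489 + 27*0.1915 + 20*0.2128 + 30*0.1276
= 7.6608 + 0.7448 + 1.7868 + 5.1705 + 4.2560 + 3.8280
= 23.4469

E[X] = 23.4469


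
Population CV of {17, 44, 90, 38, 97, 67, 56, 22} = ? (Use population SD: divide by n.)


Mean = 53.8750
SD = 27.5383
CV = (27.5383/53.8750)*100 = 51.1152%

CV = 51.1152%


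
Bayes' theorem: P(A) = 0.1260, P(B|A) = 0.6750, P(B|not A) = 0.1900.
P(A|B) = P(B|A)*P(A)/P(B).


P(B) = P(B|A)*P(A) + P(B|A')*P(A')
= 0.6750*0.1260 + 0.1900*0.8740
= 0.085050 + 0.166060 = 0.251110
P(A|B) = 0.085050/0.251110 = 0.3387

P(A|B) = 0.3387


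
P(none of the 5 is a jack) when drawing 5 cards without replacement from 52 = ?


P(no jacks) = (48/52) × (47/51) × (46/50) × (45/49) × (44/48)
= 0.6588

P = 0.6588


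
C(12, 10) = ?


C(12,10) = 12!/(10! × 2!)
= 479001600/(3628800 × 2)
= 66

C(12,10) = 66


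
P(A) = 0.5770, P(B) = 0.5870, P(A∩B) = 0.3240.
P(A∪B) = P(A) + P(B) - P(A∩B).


P(A∪B) = 0.5770 + 0.5870 - 0.3240
= 1.1640 - 0.3240
= 0.8400

P(A∪B) = 0.8400


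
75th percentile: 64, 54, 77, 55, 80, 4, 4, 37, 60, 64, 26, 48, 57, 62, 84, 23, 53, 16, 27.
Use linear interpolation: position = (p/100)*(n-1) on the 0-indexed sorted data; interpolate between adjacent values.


Sorted: 4, 4, 16, 23, 26, 27, 37, 48, 53, 54, 55, 57, 60, 62, 64, 64, 77, 80, 84
n = 19
Index = 75/100 * 18 = 13.5000
Lower = data[13] = 62, Upper = data[14] = 64
P75 = 62 + 0.5000*(2) = 63.0000

P75 = 63.0000


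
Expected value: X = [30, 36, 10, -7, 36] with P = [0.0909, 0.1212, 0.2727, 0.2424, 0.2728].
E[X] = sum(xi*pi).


E[X] = 30*0.0909 + 36*0.1212 + 10*0.2727 - 7*0.2424 + 36*0.2728
= 2.7270 + 4.3632 + 2.7270 - 1.6968 + 9.8208
= 17.9412

E[X] = 17.9412


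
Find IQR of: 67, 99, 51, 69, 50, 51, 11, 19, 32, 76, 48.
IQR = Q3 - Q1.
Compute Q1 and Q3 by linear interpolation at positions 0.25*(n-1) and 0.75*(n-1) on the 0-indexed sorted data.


Sorted: 11, 19, 32, 48, 50, 51, 51, 67, 69, 76, 99
Q1 (25th %ile) = 40.0000
Q3 (75th %ile) = 68.0000
IQR = 68.0000 - 40.0000 = 28.0000

IQR = 28.0000


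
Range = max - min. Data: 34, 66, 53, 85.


Max = 85, Min = 34
Range = 85 - 34 = 51

Range = 51


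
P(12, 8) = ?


P(12,8) = 12!/4!
= 479001600/24
= 19958400

P(12,8) = 19958400


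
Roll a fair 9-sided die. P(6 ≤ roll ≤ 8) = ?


Favorable outcomes (6 ≤ roll ≤ 8): 3
Total outcomes = 9
P = 3/9 = 0.3333

P = 0.3333


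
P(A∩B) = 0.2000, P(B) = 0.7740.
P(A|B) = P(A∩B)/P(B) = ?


P(A|B) = 0.2000/0.7740 = 0.2584

P(A|B) = 0.2584


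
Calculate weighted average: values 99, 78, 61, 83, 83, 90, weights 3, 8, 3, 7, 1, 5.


Numerator = 99*3 + 78*8 + 61*3 + 83*7 + 83*1 + 90*5 = 2218
Denominator = 3 + 8 + 3 + 7 + 1 + 5 = 27
WM = 2218/27 = 82.1481

WM = 82.1481


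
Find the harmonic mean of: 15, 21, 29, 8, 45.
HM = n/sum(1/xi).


Sum of reciprocals = 1/15 + 1/21 + 1/29 + 1/8 + 1/45 = 0.295991
HM = 5/0.295991 = 16.8924

HM = 16.8924


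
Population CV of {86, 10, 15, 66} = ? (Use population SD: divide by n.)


Mean = 44.2500
SD = 32.5759
CV = (32.5759/44.2500)*100 = 73.6178%

CV = 73.6178%


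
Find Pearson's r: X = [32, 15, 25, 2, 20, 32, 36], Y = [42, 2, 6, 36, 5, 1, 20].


Mean X = 23.1429, Mean Y = 16.0000
SD X = 11.012053, SD Y = 15.738942
Cov = -20.571429
r = -20.571429/(11.012053*15.738942) = -0.1187

r = -0.1187


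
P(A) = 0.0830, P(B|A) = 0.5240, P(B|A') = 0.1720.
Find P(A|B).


P(B) = P(B|A)*P(A) + P(B|A')*P(A')
= 0.5240*0.0830 + 0.1720*0.9170
= 0.043492 + 0.157724 = 0.201216
P(A|B) = 0.043492/0.201216 = 0.2161

P(A|B) = 0.2161


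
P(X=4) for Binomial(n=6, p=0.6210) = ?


C(6,4) = 15
p^4 = 0.148719
(1-p)^2 = 0.143641
P = 15 * 0.148719 * 0.143641 = 0.3204

P(X=4) = 0.3204


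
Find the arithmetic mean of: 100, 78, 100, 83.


Sum = 100 + 78 + 100 + 83 = 361
n = 4
Mean = 361/4 = 90.2500

Mean = 90.2500


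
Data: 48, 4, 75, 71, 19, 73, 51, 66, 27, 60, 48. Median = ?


Sorted: 4, 19, 27, 48, 48, 51, 60, 66, 71, 73, 75
n = 11 (odd)
Middle value = 51

Median = 51


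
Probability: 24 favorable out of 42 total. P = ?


P = 24/42 = 0.5714

P = 0.5714


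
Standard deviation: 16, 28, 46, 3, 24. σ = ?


Mean = 23.4000
Variance = 200.6400
SD = sqrt(200.6400) = 14.1647

SD = 14.1647


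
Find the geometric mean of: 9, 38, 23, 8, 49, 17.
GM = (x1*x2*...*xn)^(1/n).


Product = 9 × 38 × 23 × 8 × 49 × 17 = 52419024
GM = 52419024^(1/6) = 19.3456

GM = 19.3456


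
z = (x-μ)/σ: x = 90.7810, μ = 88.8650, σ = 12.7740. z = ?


z = (90.7810 - 88.8650)/12.7740
= 1.9160/12.7740
= 0.1500

z = 0.1500


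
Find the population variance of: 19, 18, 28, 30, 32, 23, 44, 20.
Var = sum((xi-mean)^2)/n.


Mean = 26.7500
Squared deviations: 60.0625, 76.5625, 1.5625, 10.5625, 27.5625, 14.0625, 297.5625, 45.5625
Sum = 533.5000
Variance = 533.5000/8 = 66.6875

Variance = 66.6875


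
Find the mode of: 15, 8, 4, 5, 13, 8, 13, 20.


Frequencies: 4:1, 5:1, 8:2, 13:2, 15:1, 20:1
Max frequency = 2
Mode = 8, 13

Mode = 8, 13


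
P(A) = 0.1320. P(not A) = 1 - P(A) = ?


P(not A) = 1 - 0.1320 = 0.8680

P(not A) = 0.8680


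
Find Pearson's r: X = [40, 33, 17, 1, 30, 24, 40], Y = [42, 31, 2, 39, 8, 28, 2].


Mean X = 26.4286, Mean Y = 21.7143
SD X = 12.904674, SD Y = 16.042037
Cov = -35.591837
r = -35.591837/(12.904674*16.042037) = -0.1719

r = -0.1719


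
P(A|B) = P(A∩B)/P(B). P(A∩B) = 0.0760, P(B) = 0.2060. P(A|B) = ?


P(A|B) = 0.0760/0.2060 = 0.3689

P(A|B) = 0.3689


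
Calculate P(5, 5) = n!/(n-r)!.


P(5,5) = 5!/0!
= 120/1
= 120

P(5,5) = 120


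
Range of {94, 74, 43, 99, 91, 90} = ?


Max = 99, Min = 43
Range = 99 - 43 = 56

Range = 56


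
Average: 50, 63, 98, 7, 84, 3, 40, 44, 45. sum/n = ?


Sum = 50 + 63 + 98 + 7 + 84 + 3 + 40 + 44 + 45 = 434
n = 9
Mean = 434/9 = 48.2222

Mean = 48.2222


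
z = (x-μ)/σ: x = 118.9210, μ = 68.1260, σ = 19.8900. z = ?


z = (118.9210 - 68.1260)/19.8900
= 50.7950/19.8900
= 2.5538

z = 2.5538


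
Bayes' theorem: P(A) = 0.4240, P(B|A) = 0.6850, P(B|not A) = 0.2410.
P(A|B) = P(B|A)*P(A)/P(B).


P(B) = P(B|A)*P(A) + P(B|A')*P(A')
= 0.6850*0.4240 + 0.2410*0.5760
= 0.290440 + 0.138816 = 0.429256
P(A|B) = 0.290440/0.429256 = 0.6766

P(A|B) = 0.6766


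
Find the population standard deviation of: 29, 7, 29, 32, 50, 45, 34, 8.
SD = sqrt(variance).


Mean = 29.2500
Variance = 206.9375
SD = sqrt(206.9375) = 14.3853

SD = 14.3853


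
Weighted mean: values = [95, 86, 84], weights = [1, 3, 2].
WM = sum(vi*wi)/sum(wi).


Numerator = 95*1 + 86*3 + 84*2 = 521
Denominator = 1 + 3 + 2 = 6
WM = 521/6 = 86.8333

WM = 86.8333


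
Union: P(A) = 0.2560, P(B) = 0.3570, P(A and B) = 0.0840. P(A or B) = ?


P(A∪B) = 0.2560 + 0.3570 - 0.0840
= 0.6130 - 0.0840
= 0.5290

P(A∪B) = 0.5290


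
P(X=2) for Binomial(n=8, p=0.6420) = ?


C(8,2) = 28
p^2 = 0.412164
(1-p)^6 = 0.002105
P = 28 * 0.412164 * 0.002105 = 0.0243

P(X=2) = 0.0243


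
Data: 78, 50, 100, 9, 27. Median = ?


Sorted: 9, 27, 50, 78, 100
n = 5 (odd)
Middle value = 50

Median = 50


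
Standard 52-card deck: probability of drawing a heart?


13 hearts in 52 cards
P = 13/52 = 0.2500

P = 0.2500


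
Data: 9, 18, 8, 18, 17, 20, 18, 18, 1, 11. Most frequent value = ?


Frequencies: 1:1, 8:1, 9:1, 11:1, 17:1, 18:4, 20:1
Max frequency = 4
Mode = 18

Mode = 18


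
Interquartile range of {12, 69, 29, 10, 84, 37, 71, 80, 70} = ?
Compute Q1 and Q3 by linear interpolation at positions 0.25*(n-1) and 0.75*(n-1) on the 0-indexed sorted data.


Sorted: 10, 12, 29, 37, 69, 70, 71, 80, 84
Q1 (25th %ile) = 29.0000
Q3 (75th %ile) = 71.0000
IQR = 71.0000 - 29.0000 = 42.0000

IQR = 42.0000


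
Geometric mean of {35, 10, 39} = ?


Product = 35 × 10 × 39 = 13650
GM = 13650^(1/3) = 23.8989

GM = 23.8989


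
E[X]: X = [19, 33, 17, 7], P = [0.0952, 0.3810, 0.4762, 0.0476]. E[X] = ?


E[X] = 19*0.0952 + 33*0.3810 + 17*0.4762 + 7*0.0476
= 1.8088 + 12.5730 + 8.0954 + 0.3332
= 22.8104

E[X] = 22.8104


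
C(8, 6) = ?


C(8,6) = 8!/(6! × 2!)
= 40320/(720 × 2)
= 28

C(8,6) = 28


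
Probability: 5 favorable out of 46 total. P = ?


P = 5/46 = 0.1087

P = 0.1087


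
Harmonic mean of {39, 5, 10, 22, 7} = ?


Sum of reciprocals = 1/39 + 1/5 + 1/10 + 1/22 + 1/7 = 0.513953
HM = 5/0.513953 = 9.7285

HM = 9.7285


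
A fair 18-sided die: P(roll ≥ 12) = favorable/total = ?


Favorable outcomes (roll ≥ 12): 7
Total outcomes = 18
P = 7/18 = 0.3889

P = 0.3889


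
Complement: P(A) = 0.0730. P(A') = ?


P(not A) = 1 - 0.0730 = 0.9270

P(not A) = 0.9270


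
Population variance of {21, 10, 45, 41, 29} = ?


Mean = 29.2000
Squared deviations: 67.2400, 368.6400, 249.6400, 139.2400, 0.0400
Sum = 824.8000
Variance = 824.8000/5 = 164.9600

Variance = 164.9600


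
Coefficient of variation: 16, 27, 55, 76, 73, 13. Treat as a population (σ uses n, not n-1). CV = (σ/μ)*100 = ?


Mean = 43.3333
SD = 25.8758
CV = (25.8758/43.3333)*100 = 59.7133%

CV = 59.7133%


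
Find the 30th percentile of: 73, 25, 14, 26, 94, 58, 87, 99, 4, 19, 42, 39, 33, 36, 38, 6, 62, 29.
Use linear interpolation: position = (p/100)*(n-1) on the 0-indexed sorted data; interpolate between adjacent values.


Sorted: 4, 6, 14, 19, 25, 26, 29, 33, 36, 38, 39, 42, 58, 62, 73, 87, 94, 99
n = 18
Index = 30/100 * 17 = 5.1000
Lower = data[5] = 26, Upper = data[6] = 29
P30 = 26 + 0.1000*(3) = 26.3000

P30 = 26.3000


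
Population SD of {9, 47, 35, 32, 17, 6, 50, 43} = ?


Mean = 29.8750
Variance = 259.1094
SD = sqrt(259.1094) = 16.0969

SD = 16.0969


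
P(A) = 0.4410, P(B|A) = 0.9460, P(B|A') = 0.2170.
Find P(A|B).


P(B) = P(B|A)*P(A) + P(B|A')*P(A')
= 0.9460*0.4410 + 0.2170*0.5590
= 0.417186 + 0.121303 = 0.538489
P(A|B) = 0.417186/0.538489 = 0.7747

P(A|B) = 0.7747


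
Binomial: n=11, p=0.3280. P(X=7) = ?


C(11,7) = 330
p^7 = 0.000408
(1-p)^4 = 0.203928
P = 330 * 0.000408 * 0.203928 = 0.0275

P(X=7) = 0.0275


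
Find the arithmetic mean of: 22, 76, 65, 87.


Sum = 22 + 76 + 65 + 87 = 250
n = 4
Mean = 250/4 = 62.5000

Mean = 62.5000


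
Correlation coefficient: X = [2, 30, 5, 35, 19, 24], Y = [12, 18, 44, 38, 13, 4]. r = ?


Mean X = 19.1667, Mean Y = 21.5000
SD X = 12.157531, SD Y = 14.488501
Cov = -2.583333
r = -2.583333/(12.157531*14.488501) = -0.0147

r = -0.0147


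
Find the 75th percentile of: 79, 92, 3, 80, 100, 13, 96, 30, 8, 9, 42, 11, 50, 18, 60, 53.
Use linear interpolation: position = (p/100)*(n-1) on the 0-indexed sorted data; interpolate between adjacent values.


Sorted: 3, 8, 9, 11, 13, 18, 30, 42, 50, 53, 60, 79, 80, 92, 96, 100
n = 16
Index = 75/100 * 15 = 11.2500
Lower = data[11] = 79, Upper = data[12] = 80
P75 = 79 + 0.2500*(1) = 79.2500

P75 = 79.2500


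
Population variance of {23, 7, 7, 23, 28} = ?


Mean = 17.6000
Squared deviations: 29.1600, 112.3600, 112.3600, 29.1600, 108.1600
Sum = 391.2000
Variance = 391.2000/5 = 78.2400

Variance = 78.2400


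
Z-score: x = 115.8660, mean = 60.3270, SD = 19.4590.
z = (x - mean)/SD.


z = (115.8660 - 60.3270)/19.4590
= 55.5390/19.4590
= 2.8542

z = 2.8542


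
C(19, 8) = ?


C(19,8) = 19!/(8! × 11!)
= 121645100408832000/(40320 × 39916800)
= 75582

C(19,8) = 75582


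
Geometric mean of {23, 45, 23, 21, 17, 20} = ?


Product = 23 × 45 × 23 × 21 × 17 × 20 = 169967700
GM = 169967700^(1/6) = 23.5357

GM = 23.5357


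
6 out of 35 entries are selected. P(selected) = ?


P = 6/35 = 0.1714

P = 0.1714


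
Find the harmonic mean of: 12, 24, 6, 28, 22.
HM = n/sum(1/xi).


Sum of reciprocals = 1/12 + 1/24 + 1/6 + 1/28 + 1/22 = 0.372835
HM = 5/0.372835 = 13.4107

HM = 13.4107


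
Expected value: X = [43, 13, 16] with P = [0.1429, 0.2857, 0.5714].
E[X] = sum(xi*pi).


E[X] = 43*0.1429 + 13*0.2857 + 16*0.5714
= 6.1447 + 3.7141 + 9.1424
= 19.0012

E[X] = 19.0012


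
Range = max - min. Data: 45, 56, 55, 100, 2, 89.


Max = 100, Min = 2
Range = 100 - 2 = 98

Range = 98


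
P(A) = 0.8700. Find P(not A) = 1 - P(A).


P(not A) = 1 - 0.8700 = 0.1300

P(not A) = 0.1300


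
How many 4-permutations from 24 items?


P(24,4) = 24!/20!
= 620448401733239439360000/2432902008176640000
= 255024

P(24,4) = 255024


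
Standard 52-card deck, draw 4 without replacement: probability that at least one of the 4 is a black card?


P(at least one) = 1 - P(none)
P(none) = (26/52) × (25/51) × (24/50) × (23/49) = 0.055222
P(at least one) = 1 - 0.055222 = 0.9448

P = 0.9448


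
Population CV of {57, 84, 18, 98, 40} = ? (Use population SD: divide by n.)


Mean = 59.4000
SD = 28.9524
CV = (28.9524/59.4000)*100 = 48.7414%

CV = 48.7414%


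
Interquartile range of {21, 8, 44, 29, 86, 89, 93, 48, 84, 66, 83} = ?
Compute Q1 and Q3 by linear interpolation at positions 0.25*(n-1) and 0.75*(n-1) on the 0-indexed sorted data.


Sorted: 8, 21, 29, 44, 48, 66, 83, 84, 86, 89, 93
Q1 (25th %ile) = 36.5000
Q3 (75th %ile) = 85.0000
IQR = 85.0000 - 36.5000 = 48.5000

IQR = 48.5000


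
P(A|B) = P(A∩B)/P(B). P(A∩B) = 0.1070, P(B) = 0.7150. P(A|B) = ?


P(A|B) = 0.1070/0.7150 = 0.1497

P(A|B) = 0.1497


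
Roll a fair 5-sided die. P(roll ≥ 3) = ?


Favorable outcomes (roll ≥ 3): 3
Total outcomes = 5
P = 3/5 = 0.6000

P = 0.6000


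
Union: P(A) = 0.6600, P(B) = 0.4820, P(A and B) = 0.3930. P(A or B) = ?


P(A∪B) = 0.6600 + 0.4820 - 0.3930
= 1.1420 - 0.3930
= 0.7490

P(A∪B) = 0.7490


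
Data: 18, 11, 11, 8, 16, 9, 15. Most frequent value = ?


Frequencies: 8:1, 9:1, 11:2, 15:1, 16:1, 18:1
Max frequency = 2
Mode = 11

Mode = 11


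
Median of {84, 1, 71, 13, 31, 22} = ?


Sorted: 1, 13, 22, 31, 71, 84
n = 6 (even)
Middle values: 22 and 31
Median = (22+31)/2 = 26.5000

Median = 26.5000


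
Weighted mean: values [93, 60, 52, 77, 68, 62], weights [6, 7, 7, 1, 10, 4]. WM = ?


Numerator = 93*6 + 60*7 + 52*7 + 77*1 + 68*10 + 62*4 = 2347
Denominator = 6 + 7 + 7 + 1 + 10 + 4 = 35
WM = 2347/35 = 67.0571

WM = 67.0571


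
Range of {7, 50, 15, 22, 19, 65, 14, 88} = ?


Max = 88, Min = 7
Range = 88 - 7 = 81

Range = 81


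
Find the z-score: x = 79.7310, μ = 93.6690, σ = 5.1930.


z = (79.7310 - 93.6690)/5.1930
= -13.9380/5.1930
= -2.6840

z = -2.6840


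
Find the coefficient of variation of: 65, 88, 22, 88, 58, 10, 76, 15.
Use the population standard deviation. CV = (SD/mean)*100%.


Mean = 52.7500
SD = 30.4169
CV = (30.4169/52.7500)*100 = 57.6624%

CV = 57.6624%


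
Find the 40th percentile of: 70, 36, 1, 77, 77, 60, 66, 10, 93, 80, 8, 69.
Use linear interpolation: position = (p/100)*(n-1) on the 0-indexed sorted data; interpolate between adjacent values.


Sorted: 1, 8, 10, 36, 60, 66, 69, 70, 77, 77, 80, 93
n = 12
Index = 40/100 * 11 = 4.4000
Lower = data[4] = 60, Upper = data[5] = 66
P40 = 60 + 0.4000*(6) = 62.4000

P40 = 62.4000


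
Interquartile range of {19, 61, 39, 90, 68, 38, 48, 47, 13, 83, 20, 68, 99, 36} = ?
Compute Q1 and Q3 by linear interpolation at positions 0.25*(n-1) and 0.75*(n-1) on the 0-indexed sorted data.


Sorted: 13, 19, 20, 36, 38, 39, 47, 48, 61, 68, 68, 83, 90, 99
Q1 (25th %ile) = 36.5000
Q3 (75th %ile) = 68.0000
IQR = 68.0000 - 36.5000 = 31.5000

IQR = 31.5000


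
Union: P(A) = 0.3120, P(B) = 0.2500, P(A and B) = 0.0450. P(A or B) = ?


P(A∪B) = 0.3120 + 0.2500 - 0.0450
= 0.5620 - 0.0450
= 0.5170

P(A∪B) = 0.5170


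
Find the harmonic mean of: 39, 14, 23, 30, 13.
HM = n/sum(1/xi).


Sum of reciprocals = 1/39 + 1/14 + 1/23 + 1/30 + 1/13 = 0.250804
HM = 5/0.250804 = 19.9359

HM = 19.9359


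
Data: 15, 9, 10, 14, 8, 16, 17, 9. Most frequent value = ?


Frequencies: 8:1, 9:2, 10:1, 14:1, 15:1, 16:1, 17:1
Max frequency = 2
Mode = 9

Mode = 9


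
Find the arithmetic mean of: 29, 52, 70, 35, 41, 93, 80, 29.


Sum = 29 + 52 + 70 + 35 + 41 + 93 + 80 + 29 = 429
n = 8
Mean = 429/8 = 53.6250

Mean = 53.6250


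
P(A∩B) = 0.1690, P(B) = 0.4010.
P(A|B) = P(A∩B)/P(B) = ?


P(A|B) = 0.1690/0.4010 = 0.4214

P(A|B) = 0.4214


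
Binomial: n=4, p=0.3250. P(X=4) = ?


C(4,4) = 1
p^4 = 0.011157
(1-p)^0 = 1.000000
P = 1 * 0.011157 * 1.000000 = 0.0112

P(X=4) = 0.0112


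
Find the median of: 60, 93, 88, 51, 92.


Sorted: 51, 60, 88, 92, 93
n = 5 (odd)
Middle value = 88

Median = 88


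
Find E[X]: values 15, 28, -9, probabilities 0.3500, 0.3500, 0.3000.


E[X] = 15*0.3500 + 28*0.3500 - 9*0.3000
= 5.2500 + 9.8000 - 2.7000
= 12.3500

E[X] = 12.3500


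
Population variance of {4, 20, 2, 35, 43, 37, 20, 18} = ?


Mean = 22.3750
Squared deviations: 337.6406, 5.6406, 415.1406, 159.3906, 425.3906, 213.8906, 5.6406, 19.1406
Sum = 1581.8750
Variance = 1581.8750/8 = 197.7344

Variance = 197.7344


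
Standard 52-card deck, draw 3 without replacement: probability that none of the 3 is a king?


P(no kings) = (48/52) × (47/51) × (46/50)
= 0.7826

P = 0.7826


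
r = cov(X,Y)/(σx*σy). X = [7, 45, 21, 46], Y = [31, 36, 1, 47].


Mean X = 29.7500, Mean Y = 28.7500
SD X = 16.513252, SD Y = 17.034891
Cov = 149.687500
r = 149.687500/(16.513252*17.034891) = 0.5321

r = 0.5321


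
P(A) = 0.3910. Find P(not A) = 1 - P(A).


P(not A) = 1 - 0.3910 = 0.6090

P(not A) = 0.6090


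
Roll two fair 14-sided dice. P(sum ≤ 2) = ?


Total outcomes = 14×14 = 196
Favorable (sum ≤ 2): 1
P = 1/196 = 0.0051

P = 0.0051


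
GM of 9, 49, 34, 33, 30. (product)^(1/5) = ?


Product = 9 × 49 × 34 × 33 × 30 = 14844060
GM = 14844060^(1/5) = 27.1838

GM = 27.1838


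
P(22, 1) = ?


P(22,1) = 22!/21!
= 1124000727777607680000/51090942171709440000
= 22

P(22,1) = 22


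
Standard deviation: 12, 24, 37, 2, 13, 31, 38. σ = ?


Mean = 22.4286
Variance = 163.6735
SD = sqrt(163.6735) = 12.7935

SD = 12.7935


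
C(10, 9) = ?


C(10,9) = 10!/(9! × 1!)
= 3628800/(362880 × 1)
= 10

C(10,9) = 10


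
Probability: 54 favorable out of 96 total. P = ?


P = 54/96 = 0.5625

P = 0.5625


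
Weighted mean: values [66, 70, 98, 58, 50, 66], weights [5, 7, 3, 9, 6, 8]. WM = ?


Numerator = 66*5 + 70*7 + 98*3 + 58*9 + 50*6 + 66*8 = 2464
Denominator = 5 + 7 + 3 + 9 + 6 + 8 = 38
WM = 2464/38 = 64.8421

WM = 64.8421


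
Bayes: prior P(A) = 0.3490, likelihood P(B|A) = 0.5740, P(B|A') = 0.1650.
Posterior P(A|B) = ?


P(B) = P(B|A)*P(A) + P(B|A')*P(A')
= 0.5740*0.3490 + 0.1650*0.6510
= 0.200326 + 0.107415 = 0.307741
P(A|B) = 0.200326/0.307741 = 0.6510

P(A|B) = 0.6510


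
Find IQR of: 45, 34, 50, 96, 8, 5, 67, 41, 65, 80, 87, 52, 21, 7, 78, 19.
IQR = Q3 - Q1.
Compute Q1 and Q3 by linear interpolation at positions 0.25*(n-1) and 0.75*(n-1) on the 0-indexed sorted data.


Sorted: 5, 7, 8, 19, 21, 34, 41, 45, 50, 52, 65, 67, 78, 80, 87, 96
Q1 (25th %ile) = 20.5000
Q3 (75th %ile) = 69.7500
IQR = 69.7500 - 20.5000 = 49.2500

IQR = 49.2500


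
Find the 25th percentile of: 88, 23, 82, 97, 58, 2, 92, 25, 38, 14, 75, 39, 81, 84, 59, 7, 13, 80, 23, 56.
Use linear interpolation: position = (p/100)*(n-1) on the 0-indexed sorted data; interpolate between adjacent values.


Sorted: 2, 7, 13, 14, 23, 23, 25, 38, 39, 56, 58, 59, 75, 80, 81, 82, 84, 88, 92, 97
n = 20
Index = 25/100 * 19 = 4.7500
Lower = data[4] = 23, Upper = data[5] = 23
P25 = 23 + 0.7500*(0) = 23.0000

P25 = 23.0000


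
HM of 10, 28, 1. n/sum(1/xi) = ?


Sum of reciprocals = 1/10 + 1/28 + 1/1 = 1.135714
HM = 3/1.135714 = 2.6415

HM = 2.6415


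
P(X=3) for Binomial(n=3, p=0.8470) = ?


C(3,3) = 1
p^3 = 0.607645
(1-p)^0 = 1.000000
P = 1 * 0.607645 * 1.000000 = 0.6076

P(X=3) = 0.6076


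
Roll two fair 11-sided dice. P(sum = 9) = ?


Total outcomes = 11×11 = 121
Favorable (sum = 9): 8
P = 8/121 = 0.0661

P = 0.0661


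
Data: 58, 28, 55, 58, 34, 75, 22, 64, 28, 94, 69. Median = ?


Sorted: 22, 28, 28, 34, 55, 58, 58, 64, 69, 75, 94
n = 11 (odd)
Middle value = 58

Median = 58


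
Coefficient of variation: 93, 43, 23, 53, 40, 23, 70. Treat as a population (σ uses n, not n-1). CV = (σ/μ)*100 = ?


Mean = 49.2857
SD = 23.4869
CV = (23.4869/49.2857)*100 = 47.6545%

CV = 47.6545%


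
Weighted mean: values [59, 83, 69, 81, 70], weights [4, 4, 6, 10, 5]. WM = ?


Numerator = 59*4 + 83*4 + 69*6 + 81*10 + 70*5 = 2142
Denominator = 4 + 4 + 6 + 10 + 5 = 29
WM = 2142/29 = 73.8621

WM = 73.8621


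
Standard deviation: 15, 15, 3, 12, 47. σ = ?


Mean = 18.4000
Variance = 223.8400
SD = sqrt(223.8400) = 14.9613

SD = 14.9613


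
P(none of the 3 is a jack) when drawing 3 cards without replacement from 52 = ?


P(no jacks) = (48/52) × (47/51) × (46/50)
= 0.7826

P = 0.7826


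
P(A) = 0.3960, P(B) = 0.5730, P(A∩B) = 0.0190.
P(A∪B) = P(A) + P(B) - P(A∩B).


P(A∪B) = 0.3960 + 0.5730 - 0.0190
= 0.9690 - 0.0190
= 0.9500

P(A∪B) = 0.9500


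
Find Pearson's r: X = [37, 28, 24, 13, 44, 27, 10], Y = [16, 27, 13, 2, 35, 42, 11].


Mean X = 26.1429, Mean Y = 20.8571
SD X = 11.204955, SD Y = 13.217181
Cov = 93.306122
r = 93.306122/(11.204955*13.217181) = 0.6300

r = 0.6300


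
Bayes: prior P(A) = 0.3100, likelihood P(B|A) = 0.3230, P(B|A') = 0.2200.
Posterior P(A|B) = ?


P(B) = P(B|A)*P(A) + P(B|A')*P(A')
= 0.3230*0.3100 + 0.2200*0.6900
= 0.100130 + 0.151800 = 0.251930
P(A|B) = 0.100130/0.251930 = 0.3975

P(A|B) = 0.3975


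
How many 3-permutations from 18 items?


P(18,3) = 18!/15!
= 6402373705728000/1307674368000
= 4896

P(18,3) = 4896


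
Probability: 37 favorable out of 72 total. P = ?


P = 37/72 = 0.5139

P = 0.5139


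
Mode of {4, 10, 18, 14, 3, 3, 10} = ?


Frequencies: 3:2, 4:1, 10:2, 14:1, 18:1
Max frequency = 2
Mode = 3, 10

Mode = 3, 10


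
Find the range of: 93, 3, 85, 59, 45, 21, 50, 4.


Max = 93, Min = 3
Range = 93 - 3 = 90

Range = 90


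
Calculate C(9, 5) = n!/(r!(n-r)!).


C(9,5) = 9!/(5! × 4!)
= 362880/(120 × 24)
= 126

C(9,5) = 126


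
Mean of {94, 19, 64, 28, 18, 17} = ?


Sum = 94 + 19 + 64 + 28 + 18 + 17 = 240
n = 6
Mean = 240/6 = 40.0000

Mean = 40.0000


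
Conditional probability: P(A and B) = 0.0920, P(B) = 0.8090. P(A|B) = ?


P(A|B) = 0.0920/0.8090 = 0.1137

P(A|B) = 0.1137


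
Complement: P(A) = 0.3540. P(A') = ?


P(not A) = 1 - 0.3540 = 0.6460

P(not A) = 0.6460


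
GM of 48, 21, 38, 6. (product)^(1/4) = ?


Product = 48 × 21 × 38 × 6 = 229824
GM = 229824^(1/4) = 21.8952

GM = 21.8952


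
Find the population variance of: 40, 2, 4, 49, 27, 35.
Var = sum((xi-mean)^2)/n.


Mean = 26.1667
Squared deviations: 191.3611, 584.0278, 491.3611, 521.3611, 0.6944, 78.0278
Sum = 1866.8333
Variance = 1866.8333/6 = 311.1389

Variance = 311.1389


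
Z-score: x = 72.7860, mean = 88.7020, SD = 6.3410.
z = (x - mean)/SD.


z = (72.7860 - 88.7020)/6.3410
= -15.9160/6.3410
= -2.5100

z = -2.5100


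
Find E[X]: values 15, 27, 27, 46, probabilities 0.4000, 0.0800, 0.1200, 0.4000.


E[X] = 15*0.4000 + 27*0.0800 + 27*0.1200 + 46*0.4000
= 6.0000 + 2.1600 + 3.2400 + 18.4000
= 29.8000

E[X] = 29.8000


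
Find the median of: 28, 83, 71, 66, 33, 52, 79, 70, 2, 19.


Sorted: 2, 19, 28, 33, 52, 66, 70, 71, 79, 83
n = 10 (even)
Middle values: 52 and 66
Median = (52+66)/2 = 59.0000

Median = 59.0000


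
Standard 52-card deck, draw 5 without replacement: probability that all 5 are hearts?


P(all hearts) = (13/52) × (12/51) × (11/50) × (10/49) × (9/48)
= 0.0005

P = 0.0005


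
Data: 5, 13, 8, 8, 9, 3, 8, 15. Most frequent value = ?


Frequencies: 3:1, 5:1, 8:3, 9:1, 13:1, 15:1
Max frequency = 3
Mode = 8

Mode = 8


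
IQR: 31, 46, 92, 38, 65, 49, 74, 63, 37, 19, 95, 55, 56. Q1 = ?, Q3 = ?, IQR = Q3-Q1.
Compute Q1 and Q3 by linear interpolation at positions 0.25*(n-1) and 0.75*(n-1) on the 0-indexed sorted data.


Sorted: 19, 31, 37, 38, 46, 49, 55, 56, 63, 65, 74, 92, 95
Q1 (25th %ile) = 38.0000
Q3 (75th %ile) = 65.0000
IQR = 65.0000 - 38.0000 = 27.0000

IQR = 27.0000


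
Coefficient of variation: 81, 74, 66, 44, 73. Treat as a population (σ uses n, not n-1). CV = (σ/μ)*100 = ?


Mean = 67.6000
SD = 12.7216
CV = (12.7216/67.6000)*100 = 18.8190%

CV = 18.8190%


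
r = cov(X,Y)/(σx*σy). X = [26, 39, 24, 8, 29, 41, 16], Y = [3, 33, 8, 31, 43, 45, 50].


Mean X = 26.1429, Mean Y = 30.4286
SD X = 10.894672, SD Y = 16.969360
Cov = 18.367347
r = 18.367347/(10.894672*16.969360) = 0.0993

r = 0.0993


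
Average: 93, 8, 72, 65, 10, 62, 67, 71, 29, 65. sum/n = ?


Sum = 93 + 8 + 72 + 65 + 10 + 62 + 67 + 71 + 29 + 65 = 542
n = 10
Mean = 542/10 = 54.2000

Mean = 54.2000


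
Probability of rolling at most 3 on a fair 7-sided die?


Favorable outcomes (roll ≤ 3): 3
Total outcomes = 7
P = 3/7 = 0.4286

P = 0.4286


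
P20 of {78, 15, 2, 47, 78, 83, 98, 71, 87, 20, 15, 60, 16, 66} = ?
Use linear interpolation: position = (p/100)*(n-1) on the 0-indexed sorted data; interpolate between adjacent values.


Sorted: 2, 15, 15, 16, 20, 47, 60, 66, 71, 78, 78, 83, 87, 98
n = 14
Index = 20/100 * 13 = 2.6000
Lower = data[2] = 15, Upper = data[3] = 16
P20 = 15 + 0.6000*(1) = 15.6000

P20 = 15.6000


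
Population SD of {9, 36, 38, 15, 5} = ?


Mean = 20.6000
Variance = 189.8400
SD = sqrt(189.8400) = 13.7782

SD = 13.7782


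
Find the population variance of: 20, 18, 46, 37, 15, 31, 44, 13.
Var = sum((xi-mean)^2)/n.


Mean = 28.0000
Squared deviations: 64.0000, 100.0000, 324.0000, 81.0000, 169.0000, 9.0000, 256.0000, 225.0000
Sum = 1228.0000
Variance = 1228.0000/8 = 153.5000

Variance = 153.5000


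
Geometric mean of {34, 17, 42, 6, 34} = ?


Product = 34 × 17 × 42 × 6 × 34 = 4952304
GM = 4952304^(1/5) = 21.8254

GM = 21.8254


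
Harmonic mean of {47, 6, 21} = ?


Sum of reciprocals = 1/47 + 1/6 + 1/21 = 0.235562
HM = 3/0.235562 = 12.7355

HM = 12.7355


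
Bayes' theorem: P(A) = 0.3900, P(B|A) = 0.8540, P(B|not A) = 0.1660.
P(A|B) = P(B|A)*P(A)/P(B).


P(B) = P(B|A)*P(A) + P(B|A')*P(A')
= 0.8540*0.3900 + 0.1660*0.6100
= 0.333060 + 0.101260 = 0.434320
P(A|B) = 0.333060/0.434320 = 0.7669

P(A|B) = 0.7669


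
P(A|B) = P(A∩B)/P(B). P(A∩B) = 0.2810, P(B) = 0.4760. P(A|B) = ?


P(A|B) = 0.2810/0.4760 = 0.5903

P(A|B) = 0.5903


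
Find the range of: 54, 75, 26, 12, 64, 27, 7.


Max = 75, Min = 7
Range = 75 - 7 = 68

Range = 68


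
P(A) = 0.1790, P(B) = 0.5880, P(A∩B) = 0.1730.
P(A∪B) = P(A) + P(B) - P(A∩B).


P(A∪B) = 0.1790 + 0.5880 - 0.1730
= 0.7670 - 0.1730
= 0.5940

P(A∪B) = 0.5940


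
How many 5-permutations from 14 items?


P(14,5) = 14!/9!
= 87178291200/362880
= 240240

P(14,5) = 240240


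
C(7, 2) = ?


C(7,2) = 7!/(2! × 5!)
= 5040/(2 × 120)
= 21

C(7,2) = 21


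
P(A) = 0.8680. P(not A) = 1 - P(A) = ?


P(not A) = 1 - 0.8680 = 0.1320

P(not A) = 0.1320


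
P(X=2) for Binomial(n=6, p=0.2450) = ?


C(6,2) = 15
p^2 = 0.060025
(1-p)^4 = 0.324929
P = 15 * 0.060025 * 0.324929 = 0.2926

P(X=2) = 0.2926


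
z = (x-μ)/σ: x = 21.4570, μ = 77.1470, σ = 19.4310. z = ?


z = (21.4570 - 77.1470)/19.4310
= -55.6900/19.4310
= -2.8660

z = -2.8660


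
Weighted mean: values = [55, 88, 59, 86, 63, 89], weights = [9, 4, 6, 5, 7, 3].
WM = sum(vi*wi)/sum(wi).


Numerator = 55*9 + 88*4 + 59*6 + 86*5 + 63*7 + 89*3 = 2339
Denominator = 9 + 4 + 6 + 5 + 7 + 3 = 34
WM = 2339/34 = 68.7941

WM = 68.7941


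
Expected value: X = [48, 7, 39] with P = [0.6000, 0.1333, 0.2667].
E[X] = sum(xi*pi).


E[X] = 48*0.6000 + 7*0.1333 + 39*0.2667
= 28.8000 + 0.9331 + 10.4013
= 40.1344

E[X] = 40.1344


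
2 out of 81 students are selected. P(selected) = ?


P = 2/81 = 0.0247

P = 0.0247


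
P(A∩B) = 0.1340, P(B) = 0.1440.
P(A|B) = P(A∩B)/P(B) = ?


P(A|B) = 0.1340/0.1440 = 0.9306

P(A|B) = 0.9306


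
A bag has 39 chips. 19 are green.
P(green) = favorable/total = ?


P = 19/39 = 0.4872

P = 0.4872


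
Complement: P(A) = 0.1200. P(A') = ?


P(not A) = 1 - 0.1200 = 0.8800

P(not A) = 0.8800


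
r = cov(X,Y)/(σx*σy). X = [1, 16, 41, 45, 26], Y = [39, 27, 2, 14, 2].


Mean X = 25.8000, Mean Y = 16.8000
SD X = 16.191356, SD Y = 14.441607
Cov = -186.440000
r = -186.440000/(16.191356*14.441607) = -0.7973

r = -0.7973


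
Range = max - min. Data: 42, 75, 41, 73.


Max = 75, Min = 41
Range = 75 - 41 = 34

Range = 34


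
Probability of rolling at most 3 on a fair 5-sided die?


Favorable outcomes (roll ≤ 3): 3
Total outcomes = 5
P = 3/5 = 0.6000

P = 0.6000


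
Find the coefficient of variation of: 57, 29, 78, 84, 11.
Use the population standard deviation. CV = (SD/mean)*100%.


Mean = 51.8000
SD = 28.0528
CV = (28.0528/51.8000)*100 = 54.1560%

CV = 54.1560%


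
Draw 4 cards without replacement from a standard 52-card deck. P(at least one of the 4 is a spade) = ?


P(at least one) = 1 - P(none)
P(none) = (39/52) × (38/51) × (37/50) × (36/49) = 0.303818
P(at least one) = 1 - 0.303818 = 0.6962

P = 0.6962


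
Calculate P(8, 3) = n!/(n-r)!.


P(8,3) = 8!/5!
= 40320/120
= 336

P(8,3) = 336


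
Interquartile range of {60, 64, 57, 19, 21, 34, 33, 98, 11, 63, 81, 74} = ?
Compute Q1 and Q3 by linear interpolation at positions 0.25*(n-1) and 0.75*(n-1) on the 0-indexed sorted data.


Sorted: 11, 19, 21, 33, 34, 57, 60, 63, 64, 74, 81, 98
Q1 (25th %ile) = 30.0000
Q3 (75th %ile) = 66.5000
IQR = 66.5000 - 30.0000 = 36.5000

IQR = 36.5000


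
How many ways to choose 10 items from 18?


C(18,10) = 18!/(10! × 8!)
= 6402373705728000/(3628800 × 40320)
= 43758

C(18,10) = 43758


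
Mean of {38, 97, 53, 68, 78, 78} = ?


Sum = 38 + 97 + 53 + 68 + 78 + 78 = 412
n = 6
Mean = 412/6 = 68.6667

Mean = 68.6667


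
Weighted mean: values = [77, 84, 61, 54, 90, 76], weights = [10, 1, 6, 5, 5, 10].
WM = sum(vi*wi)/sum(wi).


Numerator = 77*10 + 84*1 + 61*6 + 54*5 + 90*5 + 76*10 = 2700
Denominator = 10 + 1 + 6 + 5 + 5 + 10 = 37
WM = 2700/37 = 72.9730

WM = 72.9730


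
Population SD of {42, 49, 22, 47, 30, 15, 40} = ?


Mean = 35.0000
Variance = 144.0000
SD = sqrt(144.0000) = 12.0000

SD = 12.0000


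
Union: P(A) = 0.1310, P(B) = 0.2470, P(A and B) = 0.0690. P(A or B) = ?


P(A∪B) = 0.1310 + 0.2470 - 0.0690
= 0.3780 - 0.0690
= 0.3090

P(A∪B) = 0.3090


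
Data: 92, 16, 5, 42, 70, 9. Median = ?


Sorted: 5, 9, 16, 42, 70, 92
n = 6 (even)
Middle values: 16 and 42
Median = (16+42)/2 = 29.0000

Median = 29.0000


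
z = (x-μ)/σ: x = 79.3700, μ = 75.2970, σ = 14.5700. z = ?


z = (79.3700 - 75.2970)/14.5700
= 4.0730/14.5700
= 0.2795

z = 0.2795


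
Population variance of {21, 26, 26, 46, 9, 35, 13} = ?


Mean = 25.1429
Squared deviations: 17.1633, 0.7347, 0.7347, 435.0204, 260.5918, 97.1633, 147.4490
Sum = 958.8571
Variance = 958.8571/7 = 136.9796

Variance = 136.9796


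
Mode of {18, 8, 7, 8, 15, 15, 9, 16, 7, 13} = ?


Frequencies: 7:2, 8:2, 9:1, 13:1, 15:2, 16:1, 18:1
Max frequency = 2
Mode = 7, 8, 15

Mode = 7, 8, 15


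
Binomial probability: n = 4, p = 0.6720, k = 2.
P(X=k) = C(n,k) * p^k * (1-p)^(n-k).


C(4,2) = 6
p^2 = 0.451584
(1-p)^2 = 0.107584
P = 6 * 0.451584 * 0.107584 = 0.2915

P(X=2) = 0.2915


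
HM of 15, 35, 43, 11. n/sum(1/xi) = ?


Sum of reciprocals = 1/15 + 1/35 + 1/43 + 1/11 = 0.209403
HM = 4/0.209403 = 19.1019

HM = 19.1019


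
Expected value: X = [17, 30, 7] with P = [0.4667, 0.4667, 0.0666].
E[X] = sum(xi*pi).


E[X] = 17*0.4667 + 30*0.4667 + 7*0.0666
= 7.9339 + 14.0010 + 0.4662
= 22.4011

E[X] = 22.4011


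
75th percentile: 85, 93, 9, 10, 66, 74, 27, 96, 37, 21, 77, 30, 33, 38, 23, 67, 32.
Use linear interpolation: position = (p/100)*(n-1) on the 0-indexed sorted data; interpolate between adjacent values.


Sorted: 9, 10, 21, 23, 27, 30, 32, 33, 37, 38, 66, 67, 74, 77, 85, 93, 96
n = 17
Index = 75/100 * 16 = 12.0000
Lower = data[12] = 74, Upper = data[13] = 77
P75 = 74 + 0*(3) = 74.0000

P75 = 74.0000


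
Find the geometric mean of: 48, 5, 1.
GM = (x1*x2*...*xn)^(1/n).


Product = 48 × 5 × 1 = 240
GM = 240^(1/3) = 6.2145

GM = 6.2145


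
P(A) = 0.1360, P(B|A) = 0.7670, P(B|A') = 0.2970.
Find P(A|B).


P(B) = P(B|A)*P(A) + P(B|A')*P(A')
= 0.7670*0.1360 + 0.2970*0.8640
= 0.104312 + 0.256608 = 0.360920
P(A|B) = 0.104312/0.360920 = 0.2890

P(A|B) = 0.2890


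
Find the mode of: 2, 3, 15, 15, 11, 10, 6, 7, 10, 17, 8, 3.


Frequencies: 2:1, 3:2, 6:1, 7:1, 8:1, 10:2, 11:1, 15:2, 17:1
Max frequency = 2
Mode = 3, 10, 15

Mode = 3, 10, 15


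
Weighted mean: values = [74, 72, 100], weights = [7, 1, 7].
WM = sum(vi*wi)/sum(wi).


Numerator = 74*7 + 72*1 + 100*7 = 1290
Denominator = 7 + 1 + 7 = 15
WM = 1290/15 = 86.0000

WM = 86.0000


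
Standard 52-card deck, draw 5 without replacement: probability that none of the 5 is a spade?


P(no spades) = (39/52) × (38/51) × (37/50) × (36/49) × (35/48)
= 0.2215

P = 0.2215


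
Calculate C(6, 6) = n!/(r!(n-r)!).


C(6,6) = 6!/(6! × 0!)
= 720/(720 × 1)
= 1

C(6,6) = 1


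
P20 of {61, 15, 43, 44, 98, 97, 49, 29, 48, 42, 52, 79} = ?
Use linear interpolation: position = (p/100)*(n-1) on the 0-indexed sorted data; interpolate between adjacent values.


Sorted: 15, 29, 42, 43, 44, 48, 49, 52, 61, 79, 97, 98
n = 12
Index = 20/100 * 11 = 2.2000
Lower = data[2] = 42, Upper = data[3] = 43
P20 = 42 + 0.2000*(1) = 42.2000

P20 = 42.2000


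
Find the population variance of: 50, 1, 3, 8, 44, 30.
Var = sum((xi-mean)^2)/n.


Mean = 22.6667
Squared deviations: 747.1111, 469.4444, 386.7778, 215.1111, 455.1111, 53.7778
Sum = 2327.3333
Variance = 2327.3333/6 = 387.8889

Variance = 387.8889


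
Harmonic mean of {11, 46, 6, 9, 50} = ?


Sum of reciprocals = 1/11 + 1/46 + 1/6 + 1/9 + 1/50 = 0.410426
HM = 5/0.410426 = 12.1825

HM = 12.1825


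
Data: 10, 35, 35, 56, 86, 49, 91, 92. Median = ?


Sorted: 10, 35, 35, 49, 56, 86, 91, 92
n = 8 (even)
Middle values: 49 and 56
Median = (49+56)/2 = 52.5000

Median = 52.5000


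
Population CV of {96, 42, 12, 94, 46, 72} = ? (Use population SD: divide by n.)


Mean = 60.3333
SD = 30.0537
CV = (30.0537/60.3333)*100 = 49.8127%

CV = 49.8127%


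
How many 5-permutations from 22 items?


P(22,5) = 22!/17!
= 1124000727777607680000/355687428096000
= 3160080

P(22,5) = 3160080


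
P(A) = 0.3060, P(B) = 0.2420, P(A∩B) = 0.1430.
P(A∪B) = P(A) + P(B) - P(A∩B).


P(A∪B) = 0.3060 + 0.2420 - 0.1430
= 0.5480 - 0.1430
= 0.4050

P(A∪B) = 0.4050


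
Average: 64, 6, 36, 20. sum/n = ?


Sum = 64 + 6 + 36 + 20 = 126
n = 4
Mean = 126/4 = 31.5000

Mean = 31.5000


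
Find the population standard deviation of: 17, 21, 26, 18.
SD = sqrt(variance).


Mean = 20.5000
Variance = 12.2500
SD = sqrt(12.2500) = 3.5000

SD = 3.5000


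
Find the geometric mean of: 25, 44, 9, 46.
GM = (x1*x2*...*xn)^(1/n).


Product = 25 × 44 × 9 × 46 = 455400
GM = 455400^(1/4) = 25.9776

GM = 25.9776


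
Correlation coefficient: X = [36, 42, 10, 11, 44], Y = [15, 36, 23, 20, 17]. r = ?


Mean X = 28.6000, Mean Y = 22.2000
SD X = 15.014660, SD Y = 7.413501
Cov = 15.080000
r = 15.080000/(15.014660*7.413501) = 0.1355

r = 0.1355


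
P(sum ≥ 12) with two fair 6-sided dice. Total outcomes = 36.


Total outcomes = 6×6 = 36
Favorable (sum ≥ 12): 1
P = 1/36 = 0.0278

P = 0.0278


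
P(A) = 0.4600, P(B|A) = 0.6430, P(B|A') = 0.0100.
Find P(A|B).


P(B) = P(B|A)*P(A) + P(B|A')*P(A')
= 0.6430*0.4600 + 0.0100*0.5400
= 0.295780 + 0.005400 = 0.301180
P(A|B) = 0.295780/0.301180 = 0.9821

P(A|B) = 0.9821


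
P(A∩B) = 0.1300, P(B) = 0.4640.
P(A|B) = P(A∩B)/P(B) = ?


P(A|B) = 0.1300/0.4640 = 0.2802

P(A|B) = 0.2802


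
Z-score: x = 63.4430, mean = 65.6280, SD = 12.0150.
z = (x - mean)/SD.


z = (63.4430 - 65.6280)/12.0150
= -2.1850/12.0150
= -0.1819

z = -0.1819


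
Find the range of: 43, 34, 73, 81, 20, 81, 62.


Max = 81, Min = 20
Range = 81 - 20 = 61

Range = 61


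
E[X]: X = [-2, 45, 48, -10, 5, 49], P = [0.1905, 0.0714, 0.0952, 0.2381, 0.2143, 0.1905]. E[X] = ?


E[X] = -2*0.1905 + 45*0.0714 + 48*0.0952 - 10*0.2381 + 5*0.2143 + 49*0.1905
= -0.3810 + 3.2130 + 4.5696 - 2.3810 + 1.0715 + 9.3345
= 15.4266

E[X] = 15.4266


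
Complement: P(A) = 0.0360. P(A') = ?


P(not A) = 1 - 0.0360 = 0.9640

P(not A) = 0.9640


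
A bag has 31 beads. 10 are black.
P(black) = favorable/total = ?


P = 10/31 = 0.3226

P = 0.3226


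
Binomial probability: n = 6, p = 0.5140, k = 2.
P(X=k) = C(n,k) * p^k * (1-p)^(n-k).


C(6,2) = 15
p^2 = 0.264196
(1-p)^4 = 0.055789
P = 15 * 0.264196 * 0.055789 = 0.2211

P(X=2) = 0.2211


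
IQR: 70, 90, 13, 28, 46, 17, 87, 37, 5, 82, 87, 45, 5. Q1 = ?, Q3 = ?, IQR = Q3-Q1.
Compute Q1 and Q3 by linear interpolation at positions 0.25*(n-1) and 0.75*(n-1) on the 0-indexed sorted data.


Sorted: 5, 5, 13, 17, 28, 37, 45, 46, 70, 82, 87, 87, 90
Q1 (25th %ile) = 17.0000
Q3 (75th %ile) = 82.0000
IQR = 82.0000 - 17.0000 = 65.0000

IQR = 65.0000


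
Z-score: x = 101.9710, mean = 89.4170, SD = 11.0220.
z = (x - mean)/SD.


z = (101.9710 - 89.4170)/11.0220
= 12.5540/11.0220
= 1.1390

z = 1.1390


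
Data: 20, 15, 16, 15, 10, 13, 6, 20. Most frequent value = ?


Frequencies: 6:1, 10:1, 13:1, 15:2, 16:1, 20:2
Max frequency = 2
Mode = 15, 20

Mode = 15, 20


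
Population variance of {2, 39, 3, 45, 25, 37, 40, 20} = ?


Mean = 26.3750
Squared deviations: 594.1406, 159.3906, 546.3906, 346.8906, 1.8906, 112.8906, 185.6406, 40.6406
Sum = 1987.8750
Variance = 1987.8750/8 = 248.4844

Variance = 248.4844


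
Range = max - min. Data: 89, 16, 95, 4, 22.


Max = 95, Min = 4
Range = 95 - 4 = 91

Range = 91


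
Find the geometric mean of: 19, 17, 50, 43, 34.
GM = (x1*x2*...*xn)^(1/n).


Product = 19 × 17 × 50 × 43 × 34 = 23611300
GM = 23611300^(1/5) = 29.8280

GM = 29.8280


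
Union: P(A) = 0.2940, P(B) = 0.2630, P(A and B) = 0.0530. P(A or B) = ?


P(A∪B) = 0.2940 + 0.2630 - 0.0530
= 0.5570 - 0.0530
= 0.5040

P(A∪B) = 0.5040


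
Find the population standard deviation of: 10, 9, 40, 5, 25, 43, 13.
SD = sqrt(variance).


Mean = 20.7143
Variance = 206.4898
SD = sqrt(206.4898) = 14.3698

SD = 14.3698


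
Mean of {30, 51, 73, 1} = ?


Sum = 30 + 51 + 73 + 1 = 155
n = 4
Mean = 155/4 = 38.7500

Mean = 38.7500


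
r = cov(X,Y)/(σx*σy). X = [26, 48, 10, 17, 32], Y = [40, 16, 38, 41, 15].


Mean X = 26.6000, Mean Y = 30.0000
SD X = 13.078226, SD Y = 11.882761
Cov = -125.000000
r = -125.000000/(13.078226*11.882761) = -0.8043

r = -0.8043


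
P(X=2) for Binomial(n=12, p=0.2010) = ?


C(12,2) = 66
p^2 = 0.040401
(1-p)^10 = 0.106040
P = 66 * 0.040401 * 0.106040 = 0.2828

P(X=2) = 0.2828
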